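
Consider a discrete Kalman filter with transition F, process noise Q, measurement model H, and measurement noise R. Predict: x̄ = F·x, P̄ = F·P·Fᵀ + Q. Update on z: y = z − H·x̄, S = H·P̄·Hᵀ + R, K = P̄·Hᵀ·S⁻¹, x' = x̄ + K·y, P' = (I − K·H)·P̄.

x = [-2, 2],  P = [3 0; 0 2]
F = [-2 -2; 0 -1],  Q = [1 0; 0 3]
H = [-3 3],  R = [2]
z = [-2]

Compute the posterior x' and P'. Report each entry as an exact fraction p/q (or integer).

x̄ = F·x = [0, -2]
P̄ = F·P·Fᵀ + Q = [21 4; 4 5]
y = z − H·x̄ = [4]
S = H·P̄·Hᵀ + R = [164]
K = P̄·Hᵀ·S⁻¹ = [-51/164; 3/164]
x' = x̄ + K·y = [-51/41, -79/41]
P' = (I − K·H)·P̄ = [843/164 809/164; 809/164 811/164]

x' = [-51/41, -79/41]
P' = [843/164 809/164; 809/164 811/164]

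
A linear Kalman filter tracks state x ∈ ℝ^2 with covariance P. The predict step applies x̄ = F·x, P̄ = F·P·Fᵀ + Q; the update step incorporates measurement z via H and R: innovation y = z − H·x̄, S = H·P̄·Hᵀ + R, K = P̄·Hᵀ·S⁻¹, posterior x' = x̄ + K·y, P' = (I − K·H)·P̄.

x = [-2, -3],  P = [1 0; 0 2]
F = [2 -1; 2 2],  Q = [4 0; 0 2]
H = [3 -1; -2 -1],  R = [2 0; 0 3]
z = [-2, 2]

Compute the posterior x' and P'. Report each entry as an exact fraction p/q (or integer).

x' = [-1818/1963, -2501/1963]
P' = [380/1963 350/1963; 350/1963 2492/1963]

x̄ = F·x = [-1, -10]
P̄ = F·P·Fᵀ + Q = [10 0; 0 14]
y = z − H·x̄ = [-9, -10]
S = H·P̄·Hᵀ + R = [106 -46; -46 57]
K = P̄·Hᵀ·S⁻¹ = [395/1963 -370/1963; -721/1963 -1064/1963]
x' = x̄ + K·y = [-1818/1963, -2501/1963]
P' = (I − K·H)·P̄ = [380/1963 350/1963; 350/1963 2492/1963]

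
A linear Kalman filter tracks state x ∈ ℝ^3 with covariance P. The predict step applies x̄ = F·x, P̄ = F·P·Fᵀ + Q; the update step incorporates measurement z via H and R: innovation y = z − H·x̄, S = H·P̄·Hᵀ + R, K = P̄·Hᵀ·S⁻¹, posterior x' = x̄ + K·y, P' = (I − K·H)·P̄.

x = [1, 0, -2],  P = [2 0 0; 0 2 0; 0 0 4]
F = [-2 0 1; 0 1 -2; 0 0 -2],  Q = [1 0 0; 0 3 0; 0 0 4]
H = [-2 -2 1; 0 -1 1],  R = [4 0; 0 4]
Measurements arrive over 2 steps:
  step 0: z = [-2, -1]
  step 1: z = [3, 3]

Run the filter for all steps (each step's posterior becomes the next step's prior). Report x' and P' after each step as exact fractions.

step 0: x' = [-116/53, 257/53, 592/159], P' = [338/53 -514/53 -430/53; -514/53 988/53 928/53; -430/53 928/53 2984/159]
step 1: x' = [-252385/249366, 95668/124683, 319315/124683], P' = [762482/124683 -1187086/124683 -1094818/124683; -1187086/124683 2341268/124683 2374448/124683; -1094818/124683 2374448/124683 2680088/124683]

step 0: x̄ = F·x = [-4, 4, 4]
step 0: P̄ = F·P·Fᵀ + Q = [13 -8 -8; -8 21 16; -8 16 20]
step 0: y = z − H·x̄ = [-6, -1]
step 0: S = H·P̄·Hᵀ + R = [64 14; 14 13]
step 0: K = P̄·Hᵀ·S⁻¹ = [-39/106 21/53; -5/53 -15/53; -1/159 50/159]
step 0: x' = x̄ + K·y = [-116/53, 257/53, 592/159]
step 0: P' = (I − K·H)·P̄ = [338/53 -514/53 -430/53; -514/53 988/53 928/53; -430/53 928/53 2984/159]
step 1: x̄ = F·x = [1288/159, -413/159, -1184/159]
step 1: P̄ = F·P·Fᵀ + Q = [12359/159 -5260/159 -11128/159; -5260/159 4241/159 6368/159; -11128/159 6368/159 12572/159]
step 1: y = z − H·x̄ = [1137/53, 416/53]
step 1: S = H·P̄·Hᵀ + R = [18856/53 4562/53; 4562/53 1571/53]
step 1: K = P̄·Hᵀ·S⁻¹ = [-40935/83122 7689/41561; 5507/41561 2765/41561; 10069/41561 25470/41561]
step 1: x' = x̄ + K·y = [-252385/249366, 95668/124683, 319315/124683]
step 1: P' = (I − K·H)·P̄ = [762482/124683 -1187086/124683 -1094818/124683; -1187086/124683 2341268/124683 2374448/124683; -1094818/124683 2374448/124683 2680088/124683]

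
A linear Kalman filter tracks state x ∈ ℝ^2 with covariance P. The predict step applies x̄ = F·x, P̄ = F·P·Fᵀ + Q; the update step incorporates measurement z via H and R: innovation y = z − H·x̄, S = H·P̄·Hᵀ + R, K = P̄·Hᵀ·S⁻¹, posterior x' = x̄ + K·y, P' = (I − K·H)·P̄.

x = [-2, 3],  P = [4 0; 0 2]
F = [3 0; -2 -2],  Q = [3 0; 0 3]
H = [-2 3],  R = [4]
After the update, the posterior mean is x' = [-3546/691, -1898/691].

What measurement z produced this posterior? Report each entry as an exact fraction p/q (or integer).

z = [2]

x̄ = F·x = [-6, -2]
P̄ = F·P·Fᵀ + Q = [39 -24; -24 27]
S = H·P̄·Hᵀ + R = [691]
K = P̄·Hᵀ·S⁻¹ = [-150/691; 129/691]
x' − x̄ = [600/691, -516/691] = K·y
y = (KᵀK)⁻¹·Kᵀ·(x' − x̄) = [-4]
z = y + H·x̄ = [-4] + [6] = [2]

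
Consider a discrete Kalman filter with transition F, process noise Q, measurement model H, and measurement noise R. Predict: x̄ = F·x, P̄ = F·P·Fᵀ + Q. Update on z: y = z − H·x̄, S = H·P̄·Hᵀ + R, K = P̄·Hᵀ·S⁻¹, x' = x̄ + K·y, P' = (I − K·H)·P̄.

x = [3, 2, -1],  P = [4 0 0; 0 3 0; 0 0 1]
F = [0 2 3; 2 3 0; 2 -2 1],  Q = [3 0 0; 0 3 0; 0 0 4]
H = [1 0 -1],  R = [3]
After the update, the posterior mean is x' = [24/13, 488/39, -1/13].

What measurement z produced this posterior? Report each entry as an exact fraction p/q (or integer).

x̄ = F·x = [1, 12, 1]
P̄ = F·P·Fᵀ + Q = [24 18 -9; 18 46 -2; -9 -2 33]
S = H·P̄·Hᵀ + R = [78]
K = P̄·Hᵀ·S⁻¹ = [11/26; 10/39; -7/13]
x' − x̄ = [11/13, 20/39, -14/13] = K·y
y = (KᵀK)⁻¹·Kᵀ·(x' − x̄) = [2]
z = y + H·x̄ = [2] + [0] = [2]

z = [2]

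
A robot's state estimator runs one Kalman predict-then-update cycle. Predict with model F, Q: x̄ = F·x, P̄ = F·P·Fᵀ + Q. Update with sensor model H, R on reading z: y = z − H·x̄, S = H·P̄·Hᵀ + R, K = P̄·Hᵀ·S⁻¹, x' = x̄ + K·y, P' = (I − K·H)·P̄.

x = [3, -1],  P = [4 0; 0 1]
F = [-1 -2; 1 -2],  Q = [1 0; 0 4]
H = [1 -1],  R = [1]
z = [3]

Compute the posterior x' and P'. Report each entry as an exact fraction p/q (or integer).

x̄ = F·x = [-1, 5]
P̄ = F·P·Fᵀ + Q = [9 0; 0 12]
y = z − H·x̄ = [9]
S = H·P̄·Hᵀ + R = [22]
K = P̄·Hᵀ·S⁻¹ = [9/22; -6/11]
x' = x̄ + K·y = [59/22, 1/11]
P' = (I − K·H)·P̄ = [117/22 54/11; 54/11 60/11]

x' = [59/22, 1/11]
P' = [117/22 54/11; 54/11 60/11]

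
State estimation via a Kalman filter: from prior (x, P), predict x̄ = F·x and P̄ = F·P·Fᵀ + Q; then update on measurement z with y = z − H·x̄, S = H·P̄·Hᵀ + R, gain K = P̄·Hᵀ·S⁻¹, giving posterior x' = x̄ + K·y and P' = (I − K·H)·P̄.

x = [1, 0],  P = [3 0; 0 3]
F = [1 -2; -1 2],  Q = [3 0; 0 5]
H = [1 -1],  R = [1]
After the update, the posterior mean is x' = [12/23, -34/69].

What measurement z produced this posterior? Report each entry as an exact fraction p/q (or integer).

x̄ = F·x = [1, -1]
P̄ = F·P·Fᵀ + Q = [18 -15; -15 20]
S = H·P̄·Hᵀ + R = [69]
K = P̄·Hᵀ·S⁻¹ = [11/23; -35/69]
x' − x̄ = [-11/23, 35/69] = K·y
y = (KᵀK)⁻¹·Kᵀ·(x' − x̄) = [-1]
z = y + H·x̄ = [-1] + [2] = [1]

z = [1]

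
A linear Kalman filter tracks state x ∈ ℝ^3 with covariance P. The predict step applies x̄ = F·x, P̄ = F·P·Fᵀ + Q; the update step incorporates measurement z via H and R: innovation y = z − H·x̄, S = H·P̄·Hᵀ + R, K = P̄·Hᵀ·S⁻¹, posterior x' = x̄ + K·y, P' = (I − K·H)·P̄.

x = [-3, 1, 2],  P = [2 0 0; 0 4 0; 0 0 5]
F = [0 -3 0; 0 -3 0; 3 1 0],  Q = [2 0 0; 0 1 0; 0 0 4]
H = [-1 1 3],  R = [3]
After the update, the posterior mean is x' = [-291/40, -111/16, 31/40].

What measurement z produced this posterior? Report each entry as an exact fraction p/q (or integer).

z = [3]

x̄ = F·x = [-3, -3, -8]
P̄ = F·P·Fᵀ + Q = [38 36 -12; 36 37 -12; -12 -12 26]
S = H·P̄·Hᵀ + R = [240]
K = P̄·Hᵀ·S⁻¹ = [-19/120; -7/48; 13/40]
x' − x̄ = [-171/40, -63/16, 351/40] = K·y
y = (KᵀK)⁻¹·Kᵀ·(x' − x̄) = [27]
z = y + H·x̄ = [27] + [-24] = [3]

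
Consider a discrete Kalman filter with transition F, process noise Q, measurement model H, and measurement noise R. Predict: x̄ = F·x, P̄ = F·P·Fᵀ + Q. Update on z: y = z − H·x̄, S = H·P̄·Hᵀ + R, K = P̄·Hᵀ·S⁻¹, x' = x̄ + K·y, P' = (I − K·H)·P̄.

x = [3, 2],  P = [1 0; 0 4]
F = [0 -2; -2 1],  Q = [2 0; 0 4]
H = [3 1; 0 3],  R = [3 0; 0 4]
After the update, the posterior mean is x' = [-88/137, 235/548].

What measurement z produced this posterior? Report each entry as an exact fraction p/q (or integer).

z = [-1, 2]

x̄ = F·x = [-4, -4]
P̄ = F·P·Fᵀ + Q = [18 -8; -8 12]
S = H·P̄·Hᵀ + R = [129 -36; -36 112]
K = P̄·Hᵀ·S⁻¹ = [134/411 -15/137; -1/274 351/1096]
x' − x̄ = [460/137, 2427/548] = K·y
y = (KᵀK)⁻¹·Kᵀ·(x' − x̄) = [15, 14]
z = y + H·x̄ = [15, 14] + [-16, -12] = [-1, 2]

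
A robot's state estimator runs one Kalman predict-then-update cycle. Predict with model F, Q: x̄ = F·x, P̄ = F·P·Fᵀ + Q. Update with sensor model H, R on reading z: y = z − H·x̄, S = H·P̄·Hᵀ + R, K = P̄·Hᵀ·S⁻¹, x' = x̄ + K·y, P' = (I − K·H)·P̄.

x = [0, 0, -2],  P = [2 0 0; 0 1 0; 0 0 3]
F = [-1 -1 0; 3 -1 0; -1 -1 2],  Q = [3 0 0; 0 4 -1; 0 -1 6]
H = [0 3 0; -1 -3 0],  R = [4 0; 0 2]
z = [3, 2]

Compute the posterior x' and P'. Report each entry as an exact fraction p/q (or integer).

x' = [-5103/2171, 919/2171, -10616/2171]
P' = [6150/2171 -1396/2171 2382/2171; -1396/2171 636/2171 -600/2171; 2382/2171 -600/2171 41856/2171]

x̄ = F·x = [0, 0, -4]
P̄ = F·P·Fᵀ + Q = [6 -5 3; -5 23 -6; 3 -6 21]
y = z − H·x̄ = [3, 2]
S = H·P̄·Hᵀ + R = [211 -192; -192 185]
K = P̄·Hᵀ·S⁻¹ = [-1047/2171 -981/2171; 477/2171 -256/2171; -450/2171 -291/2171]
x' = x̄ + K·y = [-5103/2171, 919/2171, -10616/2171]
P' = (I − K·H)·P̄ = [6150/2171 -1396/2171 2382/2171; -1396/2171 636/2171 -600/2171; 2382/2171 -600/2171 41856/2171]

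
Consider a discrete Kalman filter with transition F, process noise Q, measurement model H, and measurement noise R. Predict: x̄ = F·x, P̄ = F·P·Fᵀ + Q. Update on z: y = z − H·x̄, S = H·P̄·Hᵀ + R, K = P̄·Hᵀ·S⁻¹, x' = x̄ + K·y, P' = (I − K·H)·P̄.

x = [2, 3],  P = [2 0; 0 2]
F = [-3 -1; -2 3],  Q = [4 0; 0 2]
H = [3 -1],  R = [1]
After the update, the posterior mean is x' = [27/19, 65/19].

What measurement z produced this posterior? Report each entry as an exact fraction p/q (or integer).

x̄ = F·x = [-9, 5]
P̄ = F·P·Fᵀ + Q = [24 6; 6 28]
S = H·P̄·Hᵀ + R = [209]
K = P̄·Hᵀ·S⁻¹ = [6/19; -10/209]
x' − x̄ = [198/19, -30/19] = K·y
y = (KᵀK)⁻¹·Kᵀ·(x' − x̄) = [33]
z = y + H·x̄ = [33] + [-32] = [1]

z = [1]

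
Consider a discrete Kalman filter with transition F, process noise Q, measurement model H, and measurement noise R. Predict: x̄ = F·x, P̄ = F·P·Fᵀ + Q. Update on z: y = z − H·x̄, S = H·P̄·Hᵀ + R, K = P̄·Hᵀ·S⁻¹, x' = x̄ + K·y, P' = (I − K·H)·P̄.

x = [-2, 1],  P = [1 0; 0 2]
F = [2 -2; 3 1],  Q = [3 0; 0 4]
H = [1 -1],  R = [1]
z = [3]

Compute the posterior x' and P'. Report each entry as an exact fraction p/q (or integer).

x' = [-110/27, -187/27]
P' = [236/27 223/27; 223/27 236/27]

x̄ = F·x = [-6, -5]
P̄ = F·P·Fᵀ + Q = [15 2; 2 15]
y = z − H·x̄ = [4]
S = H·P̄·Hᵀ + R = [27]
K = P̄·Hᵀ·S⁻¹ = [13/27; -13/27]
x' = x̄ + K·y = [-110/27, -187/27]
P' = (I − K·H)·P̄ = [236/27 223/27; 223/27 236/27]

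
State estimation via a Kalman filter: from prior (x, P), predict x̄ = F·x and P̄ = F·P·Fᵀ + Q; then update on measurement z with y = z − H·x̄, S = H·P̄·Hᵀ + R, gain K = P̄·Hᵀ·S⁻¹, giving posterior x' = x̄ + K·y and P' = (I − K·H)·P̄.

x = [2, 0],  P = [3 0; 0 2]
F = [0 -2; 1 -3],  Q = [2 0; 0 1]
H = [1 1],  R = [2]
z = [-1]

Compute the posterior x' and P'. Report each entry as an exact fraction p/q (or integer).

x' = [-33/29, 7/29]
P' = [48/29 -26/29; -26/29 60/29]

x̄ = F·x = [0, 2]
P̄ = F·P·Fᵀ + Q = [10 12; 12 22]
y = z − H·x̄ = [-3]
S = H·P̄·Hᵀ + R = [58]
K = P̄·Hᵀ·S⁻¹ = [11/29; 17/29]
x' = x̄ + K·y = [-33/29, 7/29]
P' = (I − K·H)·P̄ = [48/29 -26/29; -26/29 60/29]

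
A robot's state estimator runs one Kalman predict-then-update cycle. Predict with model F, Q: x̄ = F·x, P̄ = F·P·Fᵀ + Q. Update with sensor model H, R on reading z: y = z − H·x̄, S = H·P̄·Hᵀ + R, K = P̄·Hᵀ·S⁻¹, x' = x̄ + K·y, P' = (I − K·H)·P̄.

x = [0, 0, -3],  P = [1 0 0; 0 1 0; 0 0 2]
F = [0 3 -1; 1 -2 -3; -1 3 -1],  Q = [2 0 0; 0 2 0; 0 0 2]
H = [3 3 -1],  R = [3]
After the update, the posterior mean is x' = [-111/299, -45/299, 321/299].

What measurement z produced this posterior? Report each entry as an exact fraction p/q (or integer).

x̄ = F·x = [3, 9, 3]
P̄ = F·P·Fᵀ + Q = [13 0 11; 0 25 -1; 11 -1 14]
S = H·P̄·Hᵀ + R = [299]
K = P̄·Hᵀ·S⁻¹ = [28/299; 76/299; 16/299]
x' − x̄ = [-1008/299, -2736/299, -576/299] = K·y
y = (KᵀK)⁻¹·Kᵀ·(x' − x̄) = [-36]
z = y + H·x̄ = [-36] + [33] = [-3]

z = [-3]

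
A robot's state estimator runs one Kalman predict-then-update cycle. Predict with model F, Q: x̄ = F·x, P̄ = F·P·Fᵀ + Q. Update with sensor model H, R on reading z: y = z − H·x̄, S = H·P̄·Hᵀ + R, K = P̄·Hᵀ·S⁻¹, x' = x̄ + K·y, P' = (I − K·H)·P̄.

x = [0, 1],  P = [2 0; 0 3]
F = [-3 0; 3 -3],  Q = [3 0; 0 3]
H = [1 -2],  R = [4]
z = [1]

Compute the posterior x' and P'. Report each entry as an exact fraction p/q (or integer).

x' = [-285/289, -297/289]
P' = [2820/289 1296/289; 1296/289 876/289]

x̄ = F·x = [0, -3]
P̄ = F·P·Fᵀ + Q = [21 -18; -18 48]
y = z − H·x̄ = [-5]
S = H·P̄·Hᵀ + R = [289]
K = P̄·Hᵀ·S⁻¹ = [57/289; -114/289]
x' = x̄ + K·y = [-285/289, -297/289]
P' = (I − K·H)·P̄ = [2820/289 1296/289; 1296/289 876/289]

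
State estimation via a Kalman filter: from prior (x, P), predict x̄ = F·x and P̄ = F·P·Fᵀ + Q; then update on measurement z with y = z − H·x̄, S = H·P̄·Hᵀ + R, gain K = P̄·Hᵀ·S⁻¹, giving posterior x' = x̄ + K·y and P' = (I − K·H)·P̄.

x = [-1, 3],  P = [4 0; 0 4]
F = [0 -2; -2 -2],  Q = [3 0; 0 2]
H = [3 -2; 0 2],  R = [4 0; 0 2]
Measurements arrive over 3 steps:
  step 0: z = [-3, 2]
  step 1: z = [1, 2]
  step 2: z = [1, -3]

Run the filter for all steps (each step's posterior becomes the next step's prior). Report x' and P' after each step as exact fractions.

step 0: x̄ = F·x = [-6, -4]
step 0: P̄ = F·P·Fᵀ + Q = [19 16; 16 34]
step 0: y = z − H·x̄ = [7, 10]
step 0: S = H·P̄·Hᵀ + R = [119 -40; -40 138]
step 0: K = P̄·Hᵀ·S⁻¹ = [2365/7411 2404/7411; -20/7411 3646/7411]
step 0: x' = x̄ + K·y = [-3871/7411, 6676/7411]
step 0: P' = (I − K·H)·P̄ = [4756/7411 2404/7411; 2404/7411 3646/7411]
step 1: x̄ = F·x = [-13352/7411, -5610/7411]
step 1: P̄ = F·P·Fᵀ + Q = [36817/7411 24200/7411; 24200/7411 67662/7411]
step 1: y = z − H·x̄ = [36247/7411, 26042/7411]
step 1: S = H·P̄·Hᵀ + R = [341245/7411 -125448/7411; -125448/7411 285470/7411]
step 1: K = P̄·Hᵀ·S⁻¹ = [145885/500963 149044/500963; -62724/5510593 2584674/5510593]
step 1: x' = x̄ + K·y = [334697/500963, 4604250/5510593]
step 1: P' = (I − K·H)·P̄ = [293876/500963 149044/500963; 149044/500963 2584674/5510593]
step 2: x̄ = F·x = [-9208500/5510593, -16571834/5510593]
step 2: P̄ = F·P·Fᵀ + Q = [26870475/5510593 16896632/5510593; 16896632/5510593 47406298/5510593]
step 2: y = z − H·x̄ = [-7575/5510593, 16611889/5510593]
step 2: S = H·P̄·Hᵀ + R = [250742255/5510593 -88245400/5510593; -88245400/5510593 200646378/5510593]
step 2: K = P̄·Hᵀ·S⁻¹ = [1122927653/3858321115 228739204/771664223; -8824540/771664223 360757886/771664223]
step 2: x' = x̄ + K·y = [-600258623/771664223, -1233071396/771664223]
step 2: P' = (I − K·H)·P̄ = [2259700884/3858321115 228739204/771664223; 228739204/771664223 360757886/771664223]

step 0: x' = [-3871/7411, 6676/7411], P' = [4756/7411 2404/7411; 2404/7411 3646/7411]
step 1: x' = [334697/500963, 4604250/5510593], P' = [293876/500963 149044/500963; 149044/500963 2584674/5510593]
step 2: x' = [-600258623/771664223, -1233071396/771664223], P' = [2259700884/3858321115 228739204/771664223; 228739204/771664223 360757886/771664223]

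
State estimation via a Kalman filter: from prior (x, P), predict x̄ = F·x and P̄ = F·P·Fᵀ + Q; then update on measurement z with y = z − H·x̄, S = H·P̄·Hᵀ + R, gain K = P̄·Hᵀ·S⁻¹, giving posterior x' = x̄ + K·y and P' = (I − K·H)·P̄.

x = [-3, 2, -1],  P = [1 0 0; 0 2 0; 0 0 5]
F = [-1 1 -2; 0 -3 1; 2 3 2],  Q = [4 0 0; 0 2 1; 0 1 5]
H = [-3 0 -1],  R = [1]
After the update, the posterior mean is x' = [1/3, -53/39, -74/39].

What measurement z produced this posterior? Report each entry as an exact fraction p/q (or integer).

x̄ = F·x = [7, -7, -2]
P̄ = F·P·Fᵀ + Q = [27 -16 -16; -16 25 -7; -16 -7 47]
S = H·P̄·Hᵀ + R = [195]
K = P̄·Hᵀ·S⁻¹ = [-1/3; 11/39; 1/195]
x' − x̄ = [-20/3, 220/39, 4/39] = K·y
y = (KᵀK)⁻¹·Kᵀ·(x' − x̄) = [20]
z = y + H·x̄ = [20] + [-19] = [1]

z = [1]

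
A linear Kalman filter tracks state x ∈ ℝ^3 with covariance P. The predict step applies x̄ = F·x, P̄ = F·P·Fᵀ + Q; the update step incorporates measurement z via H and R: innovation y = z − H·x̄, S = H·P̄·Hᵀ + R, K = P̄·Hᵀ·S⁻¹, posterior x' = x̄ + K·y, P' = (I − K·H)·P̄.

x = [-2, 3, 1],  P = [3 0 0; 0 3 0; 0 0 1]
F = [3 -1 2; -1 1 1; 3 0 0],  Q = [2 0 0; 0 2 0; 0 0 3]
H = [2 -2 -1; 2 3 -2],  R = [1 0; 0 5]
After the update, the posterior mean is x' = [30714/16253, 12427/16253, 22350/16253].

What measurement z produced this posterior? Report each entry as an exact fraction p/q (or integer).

x̄ = F·x = [-7, 6, -6]
P̄ = F·P·Fᵀ + Q = [36 -10 27; -10 9 -9; 27 -9 30]
S = H·P̄·Hᵀ + R = [147 -41; -41 122]
K = P̄·Hᵀ·S⁻¹ = [7438/16253 901/16253; -2513/16253 2486/16253; 3771/16253 -3129/16253]
x' − x̄ = [144485/16253, -85091/16253, 119868/16253] = K·y
y = (KᵀK)⁻¹·Kᵀ·(x' − x̄) = [21, -13]
z = y + H·x̄ = [21, -13] + [-20, 16] = [1, 3]

z = [1, 3]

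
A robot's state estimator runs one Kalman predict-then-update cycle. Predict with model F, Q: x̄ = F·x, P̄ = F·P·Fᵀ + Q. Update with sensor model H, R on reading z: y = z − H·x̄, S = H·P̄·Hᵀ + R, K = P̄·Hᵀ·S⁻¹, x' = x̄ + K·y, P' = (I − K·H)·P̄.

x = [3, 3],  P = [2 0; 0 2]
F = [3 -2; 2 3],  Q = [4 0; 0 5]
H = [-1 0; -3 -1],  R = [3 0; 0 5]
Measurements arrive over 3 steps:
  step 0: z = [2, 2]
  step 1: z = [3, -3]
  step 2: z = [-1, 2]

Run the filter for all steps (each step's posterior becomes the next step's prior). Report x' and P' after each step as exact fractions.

step 0: x' = [-119/37, 2887/333], P' = [60/37 -155/37; -155/37 10075/666]
step 1: x' = [-4180245/3201943, 16621154/3201943], P' = [5680650/3201943 -14183370/3201943; -14183370/3201943 47780035/3201943]
step 2: x' = [-787552219/2241863537, -391973642/2241863537], P' = [27272197410/15693044759 -67532850540/15693044759; -67532850540/15693044759 227341049570/15693044759]

step 0: x̄ = F·x = [3, 15]
step 0: P̄ = F·P·Fᵀ + Q = [30 0; 0 31]
step 0: y = z − H·x̄ = [5, 26]
step 0: S = H·P̄·Hᵀ + R = [33 90; 90 306]
step 0: K = P̄·Hᵀ·S⁻¹ = [-20/37 -5/37; 155/111 -341/666]
step 0: x' = x̄ + K·y = [-119/37, 2887/333]
step 0: P' = (I − K·H)·P̄ = [60/37 -155/37; -155/37 10075/666]
step 1: x̄ = F·x = [-8987/333, 2173/111]
step 1: P̄ = F·P·Fᵀ + Q = [43082/333 -11320/111; -11320/111 7205/74]
step 1: y = z − H·x̄ = [-7988/333, -7147/111]
step 1: S = H·P̄·Hᵀ + R = [44081/333 31762/111; 31762/111 48459/74]
step 1: K = P̄·Hᵀ·S⁻¹ = [-1893550/3201943 -571716/3201943; 4727790/3201943 -1045985/3201943]
step 1: x' = x̄ + K·y = [-4180245/3201943, 16621154/3201943]
step 1: P' = (I − K·H)·P̄ = [5680650/3201943 -14183370/3201943; -14183370/3201943 47780035/3201943]
step 2: x̄ = F·x = [-45783043/3201943, 41502972/3201943]
step 2: P̄ = F·P·Fᵀ + Q = [425254202/3201943 -323513160/3201943; -323513160/3201943 298552190/3201943]
step 2: y = z − H·x̄ = [-48984986/3201943, -89442271/3201943]
step 2: S = H·P̄·Hᵀ + R = [434860031/3201943 952249446/3201943; 952249446/3201943 2200770763/3201943]
step 2: K = P̄·Hᵀ·S⁻¹ = [-9090732470/15693044759 -2856748338/15693044759; 22510950180/15693044759 -4948499590/15693044759]
step 2: x' = x̄ + K·y = [-787552219/2241863537, -391973642/2241863537]
step 2: P' = (I − K·H)·P̄ = [27272197410/15693044759 -67532850540/15693044759; -67532850540/15693044759 227341049570/15693044759]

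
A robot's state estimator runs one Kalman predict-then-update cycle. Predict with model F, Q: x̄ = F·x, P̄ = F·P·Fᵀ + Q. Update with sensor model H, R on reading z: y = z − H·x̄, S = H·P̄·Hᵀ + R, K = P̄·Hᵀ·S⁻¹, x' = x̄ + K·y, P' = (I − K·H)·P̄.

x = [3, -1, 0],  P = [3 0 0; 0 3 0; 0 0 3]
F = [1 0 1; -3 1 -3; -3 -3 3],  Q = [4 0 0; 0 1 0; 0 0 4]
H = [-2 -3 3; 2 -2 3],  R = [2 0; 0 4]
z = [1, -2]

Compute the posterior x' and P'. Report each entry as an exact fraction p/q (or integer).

x̄ = F·x = [3, -10, -6]
P̄ = F·P·Fᵀ + Q = [10 -18 0; -18 58 -9; 0 -9 85]
y = z − H·x̄ = [-5, -10]
S = H·P̄·Hᵀ + R = [1275 1244; 1244 1293]
K = P̄·Hᵀ·S⁻¹ = [-25702/101039 29104/101039; 9331/101039 -22965/101039; 25014/101039 -2733/101039]
x' = x̄ + K·y = [140587/101039, -827395/101039, -703974/101039]
P' = (I − K·H)·P̄ = [254434/101039 -849916/101039 -697428/101039; -849916/101039 3289142/101039 2728752/101039; -697428/101039 2728752/101039 2280476/101039]

x' = [140587/101039, -827395/101039, -703974/101039]
P' = [254434/101039 -849916/101039 -697428/101039; -849916/101039 3289142/101039 2728752/101039; -697428/101039 2728752/101039 2280476/101039]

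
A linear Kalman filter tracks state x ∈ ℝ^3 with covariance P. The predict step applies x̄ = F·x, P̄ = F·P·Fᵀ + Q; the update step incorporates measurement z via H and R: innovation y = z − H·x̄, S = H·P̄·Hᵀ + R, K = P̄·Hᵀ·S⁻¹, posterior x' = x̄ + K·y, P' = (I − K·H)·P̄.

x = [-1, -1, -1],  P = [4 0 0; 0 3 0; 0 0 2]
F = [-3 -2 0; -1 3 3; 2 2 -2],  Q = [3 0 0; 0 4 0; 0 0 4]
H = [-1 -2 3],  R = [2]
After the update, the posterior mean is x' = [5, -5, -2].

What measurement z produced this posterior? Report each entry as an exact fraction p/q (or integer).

z = [-1]

x̄ = F·x = [5, -5, -2]
P̄ = F·P·Fᵀ + Q = [51 -6 -36; -6 53 -2; -36 -2 40]
S = H·P̄·Hᵀ + R = [841]
K = P̄·Hᵀ·S⁻¹ = [-147/841; -106/841; 160/841]
x' − x̄ = [0, 0, 0] = K·y
y = (KᵀK)⁻¹·Kᵀ·(x' − x̄) = [0]
z = y + H·x̄ = [0] + [-1] = [-1]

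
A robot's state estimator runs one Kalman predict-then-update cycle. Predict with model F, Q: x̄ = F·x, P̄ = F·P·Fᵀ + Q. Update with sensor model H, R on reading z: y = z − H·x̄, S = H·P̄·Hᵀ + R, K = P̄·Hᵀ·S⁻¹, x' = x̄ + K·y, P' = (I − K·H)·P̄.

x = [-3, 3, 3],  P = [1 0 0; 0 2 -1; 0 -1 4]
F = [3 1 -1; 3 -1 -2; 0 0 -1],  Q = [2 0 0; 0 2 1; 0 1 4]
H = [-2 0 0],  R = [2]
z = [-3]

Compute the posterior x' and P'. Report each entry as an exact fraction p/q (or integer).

x' = [16/13, -122/13, -4/13]
P' = [19/39 16/39 5/39; 16/39 463/39 152/39; 5/39 152/39 262/39]

x̄ = F·x = [-9, -18, -3]
P̄ = F·P·Fᵀ + Q = [19 16 5; 16 25 8; 5 8 8]
y = z − H·x̄ = [-21]
S = H·P̄·Hᵀ + R = [78]
K = P̄·Hᵀ·S⁻¹ = [-19/39; -16/39; -5/39]
x' = x̄ + K·y = [16/13, -122/13, -4/13]
P' = (I − K·H)·P̄ = [19/39 16/39 5/39; 16/39 463/39 152/39; 5/39 152/39 262/39]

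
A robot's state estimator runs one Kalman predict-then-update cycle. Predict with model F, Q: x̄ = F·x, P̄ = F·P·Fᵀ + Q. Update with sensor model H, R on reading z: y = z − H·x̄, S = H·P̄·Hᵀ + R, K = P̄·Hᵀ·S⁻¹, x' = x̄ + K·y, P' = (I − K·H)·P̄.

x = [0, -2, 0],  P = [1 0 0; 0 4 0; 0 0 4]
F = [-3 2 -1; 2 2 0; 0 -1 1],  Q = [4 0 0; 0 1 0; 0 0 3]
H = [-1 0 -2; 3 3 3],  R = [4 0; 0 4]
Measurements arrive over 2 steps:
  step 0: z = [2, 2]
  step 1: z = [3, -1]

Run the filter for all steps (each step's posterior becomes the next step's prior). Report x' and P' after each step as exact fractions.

step 0: x' = [529/998, 2101/1996, -5977/5988], P' = [11829/998 -11243/1996 -11811/1996; -11243/1996 15789/3992 7813/3992; -11811/1996 7813/3992 45719/11976]
step 1: x' = [-133249536/86635865, 376610551/173271730, -157160921/173271730], P' = [806122273/86635865 -805415303/173271730 -729832047/173271730; -805415303/173271730 1242365733/346543460 431601557/346543460; -729832047/173271730 431601557/346543460 961416613/346543460]

step 0: x̄ = F·x = [-4, -4, 2]
step 0: P̄ = F·P·Fᵀ + Q = [33 10 -12; 10 21 -8; -12 -8 11]
step 0: y = z − H·x̄ = [2, 20]
step 0: S = H·P̄·Hᵀ + R = [33 -39; -39 409]
step 0: K = P̄·Hᵀ·S⁻¹ = [-9/1996 453/1996; 1715/3992 837/3992; -5143/11976 -427/3992]
step 0: x' = x̄ + K·y = [529/998, 2101/1996, -5977/5988]
step 0: P' = (I − K·H)·P̄ = [11829/998 -11243/1996 -11811/1996; -11243/1996 15789/3992 7813/3992; -11811/1996 7813/3992 45719/11976]
step 1: x̄ = F·x = [9061/5988, 3159/998, -3070/1497]
step 1: P̄ = F·P·Fᵀ + Q = [1851167/11976 -72075/1996 -7489/1497; -72075/1996 19131/998 -2278/499; -7489/1497 -2278/499 10267/1497]
step 1: y = z − H·x̄ = [2465/5988, -17731/1996]
step 1: S = H·P̄·Hᵀ + R = [1987967/11976 -1293909/3992; -1293909/3992 3222389/3992]
step 1: K = P̄·Hᵀ·S⁻¹ = [-38145113/173271730 57747897/173271730; 186906873/346543460 47352513/346543460; -115792283/346543460 -49984443/346543460]
step 1: x' = x̄ + K·y = [-133249536/86635865, 376610551/173271730, -157160921/173271730]
step 1: P' = (I − K·H)·P̄ = [806122273/86635865 -805415303/173271730 -729832047/173271730; -805415303/173271730 1242365733/346543460 431601557/346543460; -729832047/173271730 431601557/346543460 961416613/346543460]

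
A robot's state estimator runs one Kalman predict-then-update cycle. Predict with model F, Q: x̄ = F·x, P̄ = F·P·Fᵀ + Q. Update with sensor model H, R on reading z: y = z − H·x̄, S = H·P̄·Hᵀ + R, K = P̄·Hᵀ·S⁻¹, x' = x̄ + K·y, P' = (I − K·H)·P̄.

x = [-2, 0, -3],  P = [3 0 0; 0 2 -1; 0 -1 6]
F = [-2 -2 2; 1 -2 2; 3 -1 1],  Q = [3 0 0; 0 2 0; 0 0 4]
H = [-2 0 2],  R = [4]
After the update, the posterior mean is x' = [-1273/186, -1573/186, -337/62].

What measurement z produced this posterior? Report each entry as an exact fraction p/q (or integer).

x̄ = F·x = [-2, -8, -9]
P̄ = F·P·Fᵀ + Q = [55 34 2; 34 45 29; 2 29 41]
S = H·P̄·Hᵀ + R = [372]
K = P̄·Hᵀ·S⁻¹ = [-53/186; -5/186; 13/62]
x' − x̄ = [-901/186, -85/186, 221/62] = K·y
y = (KᵀK)⁻¹·Kᵀ·(x' − x̄) = [17]
z = y + H·x̄ = [17] + [-14] = [3]

z = [3]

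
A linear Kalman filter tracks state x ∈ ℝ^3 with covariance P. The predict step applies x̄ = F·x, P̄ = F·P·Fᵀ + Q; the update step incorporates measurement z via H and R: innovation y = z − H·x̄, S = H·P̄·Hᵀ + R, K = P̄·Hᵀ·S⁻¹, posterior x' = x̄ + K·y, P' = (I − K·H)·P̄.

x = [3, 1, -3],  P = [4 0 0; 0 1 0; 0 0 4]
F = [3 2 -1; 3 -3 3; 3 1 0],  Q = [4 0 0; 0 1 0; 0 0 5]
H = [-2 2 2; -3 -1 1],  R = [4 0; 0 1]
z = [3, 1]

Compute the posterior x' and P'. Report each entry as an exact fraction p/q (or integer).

x̄ = F·x = [14, -3, 10]
P̄ = F·P·Fᵀ + Q = [48 18 38; 18 82 33; 38 33 42]
y = z − H·x̄ = [17, 30]
S = H·P̄·Hᵀ + R = [508 -168; -168 371]
K = P̄·Hᵀ·S⁻¹ = [-532/5723 -15076/40061; 3905/11446 -4933/40061; 701/11446 -1461/5723]
x' = x̄ + K·y = [45266/40061, -71651/80122, 38717/11446]
P' = (I − K·H)·P̄ = [113088/40061 -109274/40061 30702/5723; -109274/40061 125408/40061 -29621/5723; 30702/5723 -29621/5723 61024/5723]

x' = [45266/40061, -71651/80122, 38717/11446]
P' = [113088/40061 -109274/40061 30702/5723; -109274/40061 125408/40061 -29621/5723; 30702/5723 -29621/5723 61024/5723]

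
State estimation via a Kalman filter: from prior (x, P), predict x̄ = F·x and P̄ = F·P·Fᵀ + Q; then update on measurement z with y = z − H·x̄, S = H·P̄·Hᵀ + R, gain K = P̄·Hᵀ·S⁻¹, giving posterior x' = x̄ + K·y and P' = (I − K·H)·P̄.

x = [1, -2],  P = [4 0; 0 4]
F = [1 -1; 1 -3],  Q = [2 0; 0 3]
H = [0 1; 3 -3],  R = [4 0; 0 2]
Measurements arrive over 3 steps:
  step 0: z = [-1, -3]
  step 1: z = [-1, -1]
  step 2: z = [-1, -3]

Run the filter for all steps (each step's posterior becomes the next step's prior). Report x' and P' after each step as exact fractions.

step 0: x' = [-743/1208, 195/604], P' = [1673/604 799/302; 799/302 413/151]
step 1: x' = [-205421/180917, -149095/180917], P' = [248146/180917 232340/180917; 232340/180917 765244/542751]
step 2: x' = [-148408/192635, 109103/577905], P' = [24010132/17915055 240352/192635; 240352/192635 2370724/1733715]

step 0: x̄ = F·x = [3, 7]
step 0: P̄ = F·P·Fᵀ + Q = [10 16; 16 43]
step 0: y = z − H·x̄ = [-8, 9]
step 0: S = H·P̄·Hᵀ + R = [47 -81; -81 191]
step 0: K = P̄·Hᵀ·S⁻¹ = [799/1208 225/1208; 413/604 -81/604]
step 0: x' = x̄ + K·y = [-743/1208, 195/604]
step 0: P' = (I − K·H)·P̄ = [1673/604 799/302; 799/302 413/151]
step 1: x̄ = F·x = [-1133/1208, -1913/1208]
step 1: P̄ = F·P·Fᵀ + Q = [1337/604 237/604; 237/604 8765/604]
step 1: y = z − H·x̄ = [705/1208, -887/302]
step 1: S = H·P̄·Hᵀ + R = [11181/604 -6396/151; -6396/151 21965/151]
step 1: K = P̄·Hᵀ·S⁻¹ = [58085/180917 23709/180917; 191311/542751 -34112/180917]
step 1: x' = x̄ + K·y = [-205421/180917, -149095/180917]
step 1: P' = (I − K·H)·P̄ = [248146/180917 232340/180917; 232340/180917 765244/542751]
step 2: x̄ = F·x = [-56326/180917, 241864/180917]
step 2: P̄ = F·P·Fᵀ + Q = [1201144/542751 84030/180917; 84030/180917 1692589/180917]
step 2: y = z − H·x̄ = [-422781/180917, 351819/180917]
step 2: S = H·P̄·Hᵀ + R = [2416257/180917 -4825677/180917; -4825677/180917 17686027/180917]
step 2: K = P̄·Hᵀ·S⁻¹ = [60088/192635 828698/5971685; 592681/1733715 -103778/577905]
step 2: x' = x̄ + K·y = [-148408/192635, 109103/577905]
step 2: P' = (I − K·H)·P̄ = [24010132/17915055 240352/192635; 240352/192635 2370724/1733715]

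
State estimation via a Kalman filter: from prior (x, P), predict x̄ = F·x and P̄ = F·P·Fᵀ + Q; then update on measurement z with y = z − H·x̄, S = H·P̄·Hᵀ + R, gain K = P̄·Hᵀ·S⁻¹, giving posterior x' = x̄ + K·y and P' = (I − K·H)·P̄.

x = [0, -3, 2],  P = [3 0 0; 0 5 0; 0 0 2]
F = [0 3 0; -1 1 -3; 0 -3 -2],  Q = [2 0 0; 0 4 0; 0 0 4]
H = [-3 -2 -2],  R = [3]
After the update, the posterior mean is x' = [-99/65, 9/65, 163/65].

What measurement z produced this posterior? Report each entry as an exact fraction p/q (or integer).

x̄ = F·x = [-9, -9, 5]
P̄ = F·P·Fᵀ + Q = [47 15 -45; 15 30 -3; -45 -3 57]
S = H·P̄·Hᵀ + R = [390]
K = P̄·Hᵀ·S⁻¹ = [-27/130; -33/130; 9/130]
x' − x̄ = [486/65, 594/65, -162/65] = K·y
y = (KᵀK)⁻¹·Kᵀ·(x' − x̄) = [-36]
z = y + H·x̄ = [-36] + [35] = [-1]

z = [-1]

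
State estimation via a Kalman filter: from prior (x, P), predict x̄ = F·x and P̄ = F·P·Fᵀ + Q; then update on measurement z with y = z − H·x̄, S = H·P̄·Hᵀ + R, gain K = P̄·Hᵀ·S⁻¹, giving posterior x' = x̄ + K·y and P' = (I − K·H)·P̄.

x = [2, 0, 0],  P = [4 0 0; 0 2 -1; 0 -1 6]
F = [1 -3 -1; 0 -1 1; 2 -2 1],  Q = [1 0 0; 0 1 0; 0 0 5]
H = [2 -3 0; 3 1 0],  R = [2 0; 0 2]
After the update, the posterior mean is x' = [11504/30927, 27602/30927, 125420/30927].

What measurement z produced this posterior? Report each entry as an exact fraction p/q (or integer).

x̄ = F·x = [2, 0, 4]
P̄ = F·P·Fᵀ + Q = [23 2 15; 2 11 13; 15 13 39]
S = H·P̄·Hᵀ + R = [169 91; 91 232]
K = P̄·Hᵀ·S⁻¹ = [2819/30927 643/2379; -8275/30927 424/2379; -7366/30927 817/2379]
x' − x̄ = [-50350/30927, 27602/30927, 1712/30927] = K·y
y = (KᵀK)⁻¹·Kᵀ·(x' − x̄) = [-6, -4]
z = y + H·x̄ = [-6, -4] + [4, 6] = [-2, 2]

z = [-2, 2]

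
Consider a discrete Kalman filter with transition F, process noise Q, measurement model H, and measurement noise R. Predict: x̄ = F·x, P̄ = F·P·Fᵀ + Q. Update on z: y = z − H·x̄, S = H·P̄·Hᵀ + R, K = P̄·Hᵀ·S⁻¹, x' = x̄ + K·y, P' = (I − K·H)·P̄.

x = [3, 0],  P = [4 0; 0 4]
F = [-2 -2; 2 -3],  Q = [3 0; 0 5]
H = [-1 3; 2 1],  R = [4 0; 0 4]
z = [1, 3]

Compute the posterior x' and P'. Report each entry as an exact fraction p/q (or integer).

x' = [94364/97551, 72809/97551]
P' = [77800/97551 7852/97551; 7852/97551 39532/97551]

x̄ = F·x = [-6, 6]
P̄ = F·P·Fᵀ + Q = [35 8; 8 57]
y = z − H·x̄ = [-23, 9]
S = H·P̄·Hᵀ + R = [504 141; 141 233]
K = P̄·Hᵀ·S⁻¹ = [-13561/97551 13621/32517; 27686/97551 4603/32517]
x' = x̄ + K·y = [94364/97551, 72809/97551]
P' = (I − K·H)·P̄ = [77800/97551 7852/97551; 7852/97551 39532/97551]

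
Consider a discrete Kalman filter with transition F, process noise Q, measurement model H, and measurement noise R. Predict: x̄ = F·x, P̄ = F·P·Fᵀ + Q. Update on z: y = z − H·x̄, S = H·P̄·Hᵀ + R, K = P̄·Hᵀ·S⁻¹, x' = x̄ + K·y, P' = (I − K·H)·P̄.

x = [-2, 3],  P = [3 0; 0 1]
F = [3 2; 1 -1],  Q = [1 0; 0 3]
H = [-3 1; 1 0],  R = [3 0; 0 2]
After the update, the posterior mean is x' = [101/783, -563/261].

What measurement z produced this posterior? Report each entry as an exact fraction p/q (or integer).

x̄ = F·x = [0, -5]
P̄ = F·P·Fᵀ + Q = [32 7; 7 7]
S = H·P̄·Hᵀ + R = [256 -89; -89 34]
K = P̄·Hᵀ·S⁻¹ = [-178/783 271/783; 49/261 182/261]
x' − x̄ = [101/783, 742/261] = K·y
y = (KᵀK)⁻¹·Kᵀ·(x' − x̄) = [4, 3]
z = y + H·x̄ = [4, 3] + [-5, 0] = [-1, 3]

z = [-1, 3]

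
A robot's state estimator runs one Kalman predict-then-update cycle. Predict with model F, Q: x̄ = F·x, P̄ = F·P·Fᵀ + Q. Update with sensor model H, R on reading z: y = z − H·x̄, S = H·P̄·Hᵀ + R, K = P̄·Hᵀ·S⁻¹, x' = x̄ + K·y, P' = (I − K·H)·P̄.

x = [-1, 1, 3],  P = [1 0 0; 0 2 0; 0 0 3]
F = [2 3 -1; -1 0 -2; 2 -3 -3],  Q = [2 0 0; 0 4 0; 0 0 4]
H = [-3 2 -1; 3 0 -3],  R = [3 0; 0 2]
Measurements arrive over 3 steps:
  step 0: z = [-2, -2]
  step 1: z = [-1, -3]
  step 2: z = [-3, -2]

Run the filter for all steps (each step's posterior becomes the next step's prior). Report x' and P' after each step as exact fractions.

step 0: x' = [-2612/2057, -6295/2057, -2681/4114], P' = [74867/18513 47452/6171 24707/6171; 47452/6171 31629/2057 15882/2057; 24707/6171 15882/2057 17217/4114]
step 1: x' = [-8844359167/7765156186, -8468345455/3882578093, -1208486025/7765156186], P' = [3975338045/3882578093 6944544816/3882578093 3732279840/3882578093; 6944544816/3882578093 14890022117/3882578093 6916547260/3882578093; 3732279840/3882578093 6916547260/3882578093 4345463255/3882578093]
step 2: x' = [-93751012175242/101352926529757, -566067709720811/202705853059514, -59282938813237/202705853059514], P' = [102857629605789/101352926529757 179350506919376/101352926529757 96491579770792/101352926529757; 179350506919376/101352926529757 384570637461593/101352926529757 178552694807896/101352926529757; 96491579770792/101352926529757 178552694807896/101352926529757 112467491475116/101352926529757]

step 0: x̄ = F·x = [-2, -5, -14]
step 0: P̄ = F·P·Fᵀ + Q = [27 4 -5; 4 17 16; -5 16 53]
step 0: y = z − H·x̄ = [-12, -38]
step 0: S = H·P̄·Hᵀ + R = [225 -186; -186 812]
step 0: K = P̄·Hᵀ·S⁻¹ = [-4670/18513 373/6171; -76/6171 -97/2057; -3103/12342 -2237/8228]
step 0: x' = x̄ + K·y = [-2612/2057, -6295/2057, -2681/4114]
step 0: P' = (I − K·H)·P̄ = [74867/18513 47452/6171 24707/6171; 47452/6171 31629/2057 15882/2057; 24707/6171 15882/2057 17217/4114]
step 1: x̄ = F·x = [-45537/4114, 5293/2057, 3215/374]
step 1: P̄ = F·P·Fᵀ + Q = [7060159/37026 -1501840/18513 -632845/3366; -1501840/18513 755309/18513 138700/1683; -632845/3366 138700/1683 59635/306]
step 1: y = z − H·x̄ = [-63266/2057, 115182/2057]
step 1: S = H·P̄·Hᵀ + R = [29490803/18513 -6666232/2057; -6666232/2057 14103406/2057]
step 1: K = P̄·Hᵀ·S⁻¹ = [-589734781/3882578093 729174615/7765156186; 676620842/3882578093 41996334/3882578093; -569736085/3882578093 -1839550245/7765156186]
step 1: x' = x̄ + K·y = [-8844359167/7765156186, -8468345455/3882578093, -1208486025/7765156186]
step 1: P' = (I − K·H)·P̄ = [3975338045/3882578093 6944544816/3882578093 3732279840/3882578093; 6944544816/3882578093 14890022117/3882578093 6916547260/3882578093; 3732279840/3882578093 6916547260/3882578093 4345463255/3882578093]
step 2: x̄ = F·x = [-67290305039/7765156186, 11261331217/7765156186, 36746812471/7765156186]
step 2: P̄ = F·P·Fᵀ + Q = [188928305546/3882578093 -72789507108/3882578093 -176429979388/3882578093; -72789507108/3882578093 51816622797/3882578093 76722741608/3882578093; -176429979388/3882578093 76722741608/3882578093 200926987708/3882578093]
step 2: y = z − H·x̄ = [-105471116819/3882578093, 148290520079/3882578093]
step 2: S = H·P̄·Hᵀ + R = [1628199205625/3882578093 -3053227155414/3882578093; -3053227155414/3882578093 6692202424456/3882578093]
step 2: K = P̄·Hᵀ·S⁻¹ = [-15454484916469/101352926529757 19098149504991/202705853059514; 17512353119054/101352926529757 1196718167220/101352926529757; -14945613723900/101352926529757 -23963867556486/101352926529757]
step 2: x' = x̄ + K·y = [-93751012175242/101352926529757, -566067709720811/202705853059514, -59282938813237/202705853059514]
step 2: P' = (I − K·H)·P̄ = [102857629605789/101352926529757 179350506919376/101352926529757 96491579770792/101352926529757; 179350506919376/101352926529757 384570637461593/101352926529757 178552694807896/101352926529757; 96491579770792/101352926529757 178552694807896/101352926529757 112467491475116/101352926529757]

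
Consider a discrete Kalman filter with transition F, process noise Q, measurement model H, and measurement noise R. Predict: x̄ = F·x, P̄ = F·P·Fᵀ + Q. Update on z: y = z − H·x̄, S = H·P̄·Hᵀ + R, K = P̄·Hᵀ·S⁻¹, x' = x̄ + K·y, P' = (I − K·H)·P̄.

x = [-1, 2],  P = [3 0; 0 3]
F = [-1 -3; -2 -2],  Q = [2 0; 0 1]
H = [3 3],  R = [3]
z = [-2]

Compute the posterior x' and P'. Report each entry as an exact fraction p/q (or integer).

x̄ = F·x = [-5, -2]
P̄ = F·P·Fᵀ + Q = [32 24; 24 25]
y = z − H·x̄ = [19]
S = H·P̄·Hᵀ + R = [948]
K = P̄·Hᵀ·S⁻¹ = [14/79; 49/316]
x' = x̄ + K·y = [-129/79, 299/316]
P' = (I − K·H)·P̄ = [176/79 -162/79; -162/79 697/316]

x' = [-129/79, 299/316]
P' = [176/79 -162/79; -162/79 697/316]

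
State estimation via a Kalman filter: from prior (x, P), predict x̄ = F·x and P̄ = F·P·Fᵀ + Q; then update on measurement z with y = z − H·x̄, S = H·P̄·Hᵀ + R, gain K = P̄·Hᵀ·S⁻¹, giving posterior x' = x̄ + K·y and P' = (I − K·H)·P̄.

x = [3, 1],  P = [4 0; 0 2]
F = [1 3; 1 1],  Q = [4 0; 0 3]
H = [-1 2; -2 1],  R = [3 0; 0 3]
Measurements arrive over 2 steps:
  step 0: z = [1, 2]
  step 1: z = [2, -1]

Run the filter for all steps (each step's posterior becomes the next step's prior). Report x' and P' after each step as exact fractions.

step 0: x̄ = F·x = [6, 4]
step 0: P̄ = F·P·Fᵀ + Q = [26 10; 10 9]
step 0: y = z − H·x̄ = [-1, 10]
step 0: S = H·P̄·Hᵀ + R = [25 20; 20 76]
step 0: K = P̄·Hᵀ·S⁻¹ = [32/125 -31/50; 69/125 -29/100]
step 0: x' = x̄ + K·y = [-57/125, 137/250]
step 0: P' = (I − K·H)·P̄ = [187/125 283/250; 283/250 697/500]
step 1: x̄ = F·x = [297/250, 23/250]
step 1: P̄ = F·P·Fᵀ + Q = [12417/500 5103/500; 5103/500 4077/500]
step 1: y = z − H·x̄ = [751/250, 321/250]
step 1: S = H·P̄·Hᵀ + R = [9813/500 7473/500; 7473/500 34833/500]
step 1: K = P̄·Hᵀ·S⁻¹ = [15652/63549 -39355/63549; 3755/7061 -2048/7061]
step 1: x' = x̄ + K·y = [71983/63549, 9300/7061]
step 1: P' = (I − K·H)·P̄ = [31454/21183 7851/7061; 7851/7061 9558/7061]

step 0: x' = [-57/125, 137/250], P' = [187/125 283/250; 283/250 697/500]
step 1: x' = [71983/63549, 9300/7061], P' = [31454/21183 7851/7061; 7851/7061 9558/7061]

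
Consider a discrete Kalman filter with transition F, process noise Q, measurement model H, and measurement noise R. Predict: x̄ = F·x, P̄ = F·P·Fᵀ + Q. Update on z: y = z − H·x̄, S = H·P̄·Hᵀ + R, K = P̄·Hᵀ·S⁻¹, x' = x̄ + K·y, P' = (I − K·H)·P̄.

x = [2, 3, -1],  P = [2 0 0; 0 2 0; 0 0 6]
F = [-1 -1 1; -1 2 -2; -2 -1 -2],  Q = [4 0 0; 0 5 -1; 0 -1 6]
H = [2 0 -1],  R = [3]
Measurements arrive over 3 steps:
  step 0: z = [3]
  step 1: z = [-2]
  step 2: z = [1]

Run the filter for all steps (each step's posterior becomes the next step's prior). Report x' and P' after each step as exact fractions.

step 0: x' = [-398/123, 76/41, -1135/123], P' = [566/123 4/41 1030/123; 4/41 732/41 59/41; 1030/123 59/41 2216/123]
step 1: x' = [-2589/2069, 5462/2069, -326/2069], P' = [580173/39311 -692629/39311 1139193/39311; -692629/39311 2052070/39311 -1312253/39311; 1139193/39311 -1312253/39311 2352906/39311]
step 2: x' = [-4646905/10235873, 34840361/10235873, -19428964/10235873], P' = [983253569/51179365 -1424259747/51179365 385447400/10235873; -1424259747/51179365 3852047336/51179365 -544947894/10235873; 385447400/10235873 -544947894/10235873 785823604/10235873]

step 0: x̄ = F·x = [-6, 6, -5]
step 0: P̄ = F·P·Fᵀ + Q = [14 -14 -6; -14 39 23; -6 23 40]
step 0: y = z − H·x̄ = [10]
step 0: S = H·P̄·Hᵀ + R = [123]
step 0: K = P̄·Hᵀ·S⁻¹ = [34/123; -17/41; -52/123]
step 0: x' = x̄ + K·y = [-398/123, 76/41, -1135/123]
step 0: P' = (I − K·H)·P̄ = [566/123 4/41 1030/123; 4/41 732/41 59/41; 1030/123 59/41 2216/123]
step 1: x̄ = F·x = [-965/123, 3124/123, 946/41]
step 1: P̄ = F·P·Fᵀ + Q = [3080/123 -6532/123 -297/41; -6532/123 21485/123 3757/41; -297/41 3757/41 7686/41]
step 1: y = z − H·x̄ = [4522/123]
step 1: S = H·P̄·Hᵀ + R = [39311/123]
step 1: K = P̄·Hᵀ·S⁻¹ = [7051/39311; -24335/39311; -24840/39311]
step 1: x' = x̄ + K·y = [-2589/2069, 5462/2069, -326/2069]
step 1: P' = (I − K·H)·P̄ = [580173/39311 -692629/39311 1139193/39311; -692629/39311 2052070/39311 -1312253/39311; 1139193/39311 -1312253/39311 2352906/39311]
step 2: x̄ = F·x = [-3199/2069, 14165/2069, 368/2069]
step 2: P̄ = F·P·Fᵀ + Q = [4103255/39311 -11646969/39311 -4883536/39311; -11646969/39311 36221944/39311 17966070/39311; -4883536/39311 17966070/39311 15114268/39311]
step 2: y = z − H·x̄ = [8835/2069]
step 2: S = H·P̄·Hᵀ + R = [51179365/39311]
step 2: K = P̄·Hᵀ·S⁻¹ = [13090046/51179365; -41260008/51179365; -4976268/10235873]
step 2: x' = x̄ + K·y = [-4646905/10235873, 34840361/10235873, -19428964/10235873]
step 2: P' = (I − K·H)·P̄ = [983253569/51179365 -1424259747/51179365 385447400/10235873; -1424259747/51179365 3852047336/51179365 -544947894/10235873; 385447400/10235873 -544947894/10235873 785823604/10235873]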